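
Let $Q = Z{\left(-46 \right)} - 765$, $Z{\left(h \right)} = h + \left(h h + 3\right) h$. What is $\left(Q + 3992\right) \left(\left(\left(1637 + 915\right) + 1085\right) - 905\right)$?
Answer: $-257608476$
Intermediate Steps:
$Z{\left(h \right)} = h + h \left(3 + h^{2}\right)$ ($Z{\left(h \right)} = h + \left(h^{2} + 3\right) h = h + \left(3 + h^{2}\right) h = h + h \left(3 + h^{2}\right)$)
$Q = -98285$ ($Q = - 46 \left(4 + \left(-46\right)^{2}\right) - 765 = - 46 \left(4 + 2116\right) - 765 = \left(-46\right) 2120 - 765 = -97520 - 765 = -98285$)
$\left(Q + 3992\right) \left(\left(\left(1637 + 915\right) + 1085\right) - 905\right) = \left(-98285 + 3992\right) \left(\left(\left(1637 + 915\right) + 1085\right) - 905\right) = - 94293 \left(\left(2552 + 1085\right) - 905\right) = - 94293 \left(3637 - 905\right) = \left(-94293\right) 2732 = -257608476$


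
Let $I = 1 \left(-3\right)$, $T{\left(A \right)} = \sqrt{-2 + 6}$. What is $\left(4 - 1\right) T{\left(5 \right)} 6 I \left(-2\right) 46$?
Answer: $9936$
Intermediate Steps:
$T{\left(A \right)} = 2$ ($T{\left(A \right)} = \sqrt{4} = 2$)
$I = -3$
$\left(4 - 1\right) T{\left(5 \right)} 6 I \left(-2\right) 46 = \left(4 - 1\right) 2 \cdot 6 \left(-3\right) \left(-2\right) 46 = 3 \cdot 2 \left(\left(-18\right) \left(-2\right)\right) 46 = 6 \cdot 36 \cdot 46 = 216 \cdot 46 = 9936$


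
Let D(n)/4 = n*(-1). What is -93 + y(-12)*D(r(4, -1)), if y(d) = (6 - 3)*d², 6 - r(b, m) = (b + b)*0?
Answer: -10461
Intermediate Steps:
r(b, m) = 6 (r(b, m) = 6 - (b + b)*0 = 6 - 2*b*0 = 6 - 1*0 = 6 + 0 = 6)
y(d) = 3*d²
D(n) = -4*n (D(n) = 4*(n*(-1)) = 4*(-n) = -4*n)
-93 + y(-12)*D(r(4, -1)) = -93 + (3*(-12)²)*(-4*6) = -93 + (3*144)*(-24) = -93 + 432*(-24) = -93 - 10368 = -10461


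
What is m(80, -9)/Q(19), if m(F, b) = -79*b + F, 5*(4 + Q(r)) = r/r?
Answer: -3955/19 ≈ -208.16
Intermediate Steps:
Q(r) = -19/5 (Q(r) = -4 + (r/r)/5 = -4 + (⅕)*1 = -4 + ⅕ = -19/5)
m(F, b) = F - 79*b
m(80, -9)/Q(19) = (80 - 79*(-9))/(-19/5) = (80 + 711)*(-5/19) = 791*(-5/19) = -3955/19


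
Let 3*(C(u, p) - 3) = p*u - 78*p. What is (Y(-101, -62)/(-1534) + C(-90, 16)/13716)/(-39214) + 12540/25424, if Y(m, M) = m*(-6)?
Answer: 46190624157143/93646131631416 ≈ 0.49325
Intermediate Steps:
C(u, p) = 3 - 26*p + p*u/3 (C(u, p) = 3 + (p*u - 78*p)/3 = 3 + (-78*p + p*u)/3 = 3 + (-26*p + p*u/3) = 3 - 26*p + p*u/3)
Y(m, M) = -6*m
(Y(-101, -62)/(-1534) + C(-90, 16)/13716)/(-39214) + 12540/25424 = (-6*(-101)/(-1534) + (3 - 26*16 + (⅓)*16*(-90))/13716)/(-39214) + 12540/25424 = (606*(-1/1534) + (3 - 416 - 480)*(1/13716))*(-1/39214) + 12540*(1/25424) = (-303/767 - 893*1/13716)*(-1/39214) + 3135/6356 = (-303/767 - 893/13716)*(-1/39214) + 3135/6356 = -4840879/10520172*(-1/39214) + 3135/6356 = 4840879/412538024808 + 3135/6356 = 46190624157143/93646131631416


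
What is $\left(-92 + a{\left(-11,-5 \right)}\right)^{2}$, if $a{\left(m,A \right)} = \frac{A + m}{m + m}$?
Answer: $\frac{1008016}{121} \approx 8330.7$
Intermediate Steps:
$a{\left(m,A \right)} = \frac{A + m}{2 m}$
$\left(-92 + a{\left(-11,-5 \right)}\right)^{2} = \left(-92 + \frac{-5 - 11}{2 \left(-11\right)}\right)^{2} = \left(-92 + \frac{1}{2} \left(- \frac{1}{11}\right) \left(-16\right)\right)^{2} = \left(-92 + \frac{8}{11}\right)^{2} = \left(- \frac{1004}{11}\right)^{2} = \frac{1008016}{121}$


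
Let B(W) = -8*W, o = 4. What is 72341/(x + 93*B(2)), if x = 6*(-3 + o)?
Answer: -72341/1482 ≈ -48.813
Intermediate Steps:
x = 6 (x = 6*(-3 + 4) = 6*1 = 6)
72341/(x + 93*B(2)) = 72341/(6 + 93*(-8*2)) = 72341/(6 + 93*(-16)) = 72341/(6 - 1488) = 72341/(-1482) = 72341*(-1/1482) = -72341/1482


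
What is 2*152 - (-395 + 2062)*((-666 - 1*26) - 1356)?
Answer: 3414320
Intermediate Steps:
2*152 - (-395 + 2062)*((-666 - 1*26) - 1356) = 304 - 1667*((-666 - 26) - 1356) = 304 - 1667*(-692 - 1356) = 304 - 1667*(-2048) = 304 - 1*(-3414016) = 304 + 3414016 = 3414320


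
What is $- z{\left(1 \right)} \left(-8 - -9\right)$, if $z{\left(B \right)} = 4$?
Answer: $-4$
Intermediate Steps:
$- z{\left(1 \right)} \left(-8 - -9\right) = \left(-1\right) 4 \left(-8 - -9\right) = - 4 \left(-8 + 9\right) = \left(-4\right) 1 = -4$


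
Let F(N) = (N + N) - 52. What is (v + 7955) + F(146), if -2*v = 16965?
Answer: -575/2 ≈ -287.50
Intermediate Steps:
v = -16965/2 (v = -1/2*16965 = -16965/2 ≈ -8482.5)
F(N) = -52 + 2*N (F(N) = 2*N - 52 = -52 + 2*N)
(v + 7955) + F(146) = (-16965/2 + 7955) + (-52 + 2*146) = -1055/2 + (-52 + 292) = -1055/2 + 240 = -575/2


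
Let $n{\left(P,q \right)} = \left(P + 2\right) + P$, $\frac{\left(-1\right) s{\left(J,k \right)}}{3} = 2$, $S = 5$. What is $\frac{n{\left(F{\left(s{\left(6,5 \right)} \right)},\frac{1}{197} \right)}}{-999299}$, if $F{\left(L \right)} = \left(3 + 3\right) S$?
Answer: $- \frac{62}{999299} \approx -6.2044 \cdot 10^{-5}$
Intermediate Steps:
$s{\left(J,k \right)} = -6$ ($s{\left(J,k \right)} = \left(-3\right) 2 = -6$)
$F{\left(L \right)} = 30$ ($F{\left(L \right)} = \left(3 + 3\right) 5 = 6 \cdot 5 = 30$)
$n{\left(P,q \right)} = 2 + 2 P$ ($n{\left(P,q \right)} = \left(2 + P\right) + P = 2 + 2 P$)
$\frac{n{\left(F{\left(s{\left(6,5 \right)} \right)},\frac{1}{197} \right)}}{-999299} = \frac{2 + 2 \cdot 30}{-999299} = \left(2 + 60\right) \left(- \frac{1}{999299}\right) = 62 \left(- \frac{1}{999299}\right) = - \frac{62}{999299}$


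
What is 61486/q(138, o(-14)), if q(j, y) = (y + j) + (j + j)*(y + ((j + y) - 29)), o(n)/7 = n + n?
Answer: -30743/39083 ≈ -0.78661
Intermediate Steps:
o(n) = 14*n (o(n) = 7*(n + n) = 7*(2*n) = 14*n)
q(j, y) = j + y + 2*j*(-29 + j + 2*y) (q(j, y) = (j + y) + (2*j)*(y + (-29 + j + y)) = (j + y) + (2*j)*(-29 + j + 2*y) = (j + y) + 2*j*(-29 + j + 2*y) = j + y + 2*j*(-29 + j + 2*y))
61486/q(138, o(-14)) = 61486/(14*(-14) - 57*138 + 2*138**2 + 4*138*(14*(-14))) = 61486/(-196 - 7866 + 2*19044 + 4*138*(-196)) = 61486/(-196 - 7866 + 38088 - 108192) = 61486/(-78166) = 61486*(-1/78166) = -30743/39083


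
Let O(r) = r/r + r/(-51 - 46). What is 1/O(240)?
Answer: -97/143 ≈ -0.67832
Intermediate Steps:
O(r) = 1 - r/97 (O(r) = 1 + r/(-97) = 1 + r*(-1/97) = 1 - r/97)
1/O(240) = 1/(1 - 1/97*240) = 1/(1 - 240/97) = 1/(-143/97) = -97/143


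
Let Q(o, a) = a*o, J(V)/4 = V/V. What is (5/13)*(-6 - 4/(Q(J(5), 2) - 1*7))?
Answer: -50/13 ≈ -3.8462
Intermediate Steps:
J(V) = 4 (J(V) = 4*(V/V) = 4*1 = 4)
(5/13)*(-6 - 4/(Q(J(5), 2) - 1*7)) = (5/13)*(-6 - 4/(2*4 - 1*7)) = (5*(1/13))*(-6 - 4/(8 - 7)) = 5*(-6 - 4/1)/13 = 5*(-6 - 4*1)/13 = 5*(-6 - 4)/13 = (5/13)*(-10) = -50/13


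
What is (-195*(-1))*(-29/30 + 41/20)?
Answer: 845/4 ≈ 211.25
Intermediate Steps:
(-195*(-1))*(-29/30 + 41/20) = (-13*(-15))*(-29*1/30 + 41*(1/20)) = 195*(-29/30 + 41/20) = 195*(13/12) = 845/4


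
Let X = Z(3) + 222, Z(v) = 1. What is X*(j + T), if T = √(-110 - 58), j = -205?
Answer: -45715 + 446*I*√42 ≈ -45715.0 + 2890.4*I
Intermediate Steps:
T = 2*I*√42 (T = √(-168) = 2*I*√42 ≈ 12.961*I)
X = 223 (X = 1 + 222 = 223)
X*(j + T) = 223*(-205 + 2*I*√42) = -45715 + 446*I*√42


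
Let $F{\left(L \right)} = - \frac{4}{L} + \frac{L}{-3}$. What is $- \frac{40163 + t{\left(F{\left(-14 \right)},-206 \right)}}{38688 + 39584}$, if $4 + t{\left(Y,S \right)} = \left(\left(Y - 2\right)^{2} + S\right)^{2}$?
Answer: $- \frac{15379510483}{15222416832} \approx -1.0103$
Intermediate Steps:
$F{\left(L \right)} = - \frac{4}{L} - \frac{L}{3}$ ($F{\left(L \right)} = - \frac{4}{L} + L \left(- \frac{1}{3}\right) = - \frac{4}{L} - \frac{L}{3}$)
$t{\left(Y,S \right)} = -4 + \left(S + \left(-2 + Y\right)^{2}\right)^{2}$ ($t{\left(Y,S \right)} = -4 + \left(\left(Y - 2\right)^{2} + S\right)^{2} = -4 + \left(\left(-2 + Y\right)^{2} + S\right)^{2} = -4 + \left(S + \left(-2 + Y\right)^{2}\right)^{2}$)
$- \frac{40163 + t{\left(F{\left(-14 \right)},-206 \right)}}{38688 + 39584} = - \frac{40163 - \left(4 - \left(-206 + \left(-2 - \left(- \frac{14}{3} + \frac{4}{-14}\right)\right)^{2}\right)^{2}\right)}{38688 + 39584} = - \frac{40163 - \left(4 - \left(-206 + \left(-2 + \left(\left(-4\right) \left(- \frac{1}{14}\right) + \frac{14}{3}\right)\right)^{2}\right)^{2}\right)}{78272} = - \frac{40163 - \left(4 - \left(-206 + \left(-2 + \left(\frac{2}{7} + \frac{14}{3}\right)\right)^{2}\right)^{2}\right)}{78272} = - \frac{40163 - \left(4 - \left(-206 + \left(-2 + \frac{104}{21}\right)^{2}\right)^{2}\right)}{78272} = - \frac{40163 - \left(4 - \left(-206 + \left(\frac{62}{21}\right)^{2}\right)^{2}\right)}{78272} = - \frac{40163 - \left(4 - \left(-206 + \frac{3844}{441}\right)^{2}\right)}{78272} = - \frac{40163 - \left(4 - \left(- \frac{87002}{441}\right)^{2}\right)}{78272} = - \frac{40163 + \left(-4 + \frac{7569348004}{194481}\right)}{78272} = - \frac{40163 + \frac{7568570080}{194481}}{78272} = - \frac{15379510483}{194481 \cdot 78272} = \left(-1\right) \frac{15379510483}{15222416832} = - \frac{15379510483}{15222416832}$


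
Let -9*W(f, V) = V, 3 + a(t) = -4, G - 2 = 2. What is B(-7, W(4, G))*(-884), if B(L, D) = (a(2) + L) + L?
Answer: 18564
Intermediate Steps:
G = 4 (G = 2 + 2 = 4)
a(t) = -7 (a(t) = -3 - 4 = -7)
W(f, V) = -V/9
B(L, D) = -7 + 2*L (B(L, D) = (-7 + L) + L = -7 + 2*L)
B(-7, W(4, G))*(-884) = (-7 + 2*(-7))*(-884) = (-7 - 14)*(-884) = -21*(-884) = 18564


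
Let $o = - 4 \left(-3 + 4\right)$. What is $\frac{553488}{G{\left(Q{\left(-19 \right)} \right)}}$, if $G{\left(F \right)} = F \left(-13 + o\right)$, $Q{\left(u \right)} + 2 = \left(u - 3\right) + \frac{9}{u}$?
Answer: $\frac{3505424}{2635} \approx 1330.3$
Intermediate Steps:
$Q{\left(u \right)} = -5 + u + \frac{9}{u}$ ($Q{\left(u \right)} = -2 + \left(\left(u - 3\right) + \frac{9}{u}\right) = -2 + \left(\left(-3 + u\right) + \frac{9}{u}\right) = -2 + \left(-3 + u + \frac{9}{u}\right) = -5 + u + \frac{9}{u}$)
$o = -4$ ($o = \left(-4\right) 1 = -4$)
$G{\left(F \right)} = - 17 F$ ($G{\left(F \right)} = F \left(-13 - 4\right) = F \left(-17\right) = - 17 F$)
$\frac{553488}{G{\left(Q{\left(-19 \right)} \right)}} = \frac{553488}{\left(-17\right) \left(-5 - 19 + \frac{9}{-19}\right)} = \frac{553488}{\left(-17\right) \left(-5 - 19 + 9 \left(- \frac{1}{19}\right)\right)} = \frac{553488}{\left(-17\right) \left(-5 - 19 - \frac{9}{19}\right)} = \frac{553488}{\left(-17\right) \left(- \frac{465}{19}\right)} = \frac{553488}{\frac{7905}{19}} = 553488 \cdot \frac{19}{7905} = \frac{3505424}{2635}$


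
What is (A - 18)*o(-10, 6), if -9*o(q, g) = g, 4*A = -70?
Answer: 71/3 ≈ 23.667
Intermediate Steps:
A = -35/2 (A = (¼)*(-70) = -35/2 ≈ -17.500)
o(q, g) = -g/9
(A - 18)*o(-10, 6) = (-35/2 - 18)*(-⅑*6) = -71/2*(-⅔) = 71/3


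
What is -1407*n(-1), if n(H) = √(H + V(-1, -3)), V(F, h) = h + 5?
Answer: -1407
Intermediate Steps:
V(F, h) = 5 + h
n(H) = √(2 + H) (n(H) = √(H + (5 - 3)) = √(H + 2) = √(2 + H))
-1407*n(-1) = -1407*√(2 - 1) = -1407*√1 = -1407*1 = -1407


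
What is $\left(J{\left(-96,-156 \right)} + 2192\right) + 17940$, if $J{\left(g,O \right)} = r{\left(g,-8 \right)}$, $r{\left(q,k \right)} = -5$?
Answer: $20127$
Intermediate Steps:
$J{\left(g,O \right)} = -5$
$\left(J{\left(-96,-156 \right)} + 2192\right) + 17940 = \left(-5 + 2192\right) + 17940 = 2187 + 17940 = 20127$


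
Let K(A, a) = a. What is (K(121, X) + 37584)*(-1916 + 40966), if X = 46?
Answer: 1469451500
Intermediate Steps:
(K(121, X) + 37584)*(-1916 + 40966) = (46 + 37584)*(-1916 + 40966) = 37630*39050 = 1469451500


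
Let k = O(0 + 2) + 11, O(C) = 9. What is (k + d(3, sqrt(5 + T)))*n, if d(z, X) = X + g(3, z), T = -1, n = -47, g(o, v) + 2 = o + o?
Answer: -1222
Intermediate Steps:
g(o, v) = -2 + 2*o (g(o, v) = -2 + (o + o) = -2 + 2*o)
d(z, X) = 4 + X (d(z, X) = X + (-2 + 2*3) = X + (-2 + 6) = X + 4 = 4 + X)
k = 20 (k = 9 + 11 = 20)
(k + d(3, sqrt(5 + T)))*n = (20 + (4 + sqrt(5 - 1)))*(-47) = (20 + (4 + sqrt(4)))*(-47) = (20 + (4 + 2))*(-47) = (20 + 6)*(-47) = 26*(-47) = -1222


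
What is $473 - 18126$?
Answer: $-17653$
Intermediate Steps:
$473 - 18126 = -17653$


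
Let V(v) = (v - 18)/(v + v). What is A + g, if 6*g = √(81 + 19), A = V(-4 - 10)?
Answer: 59/21 ≈ 2.8095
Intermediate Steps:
V(v) = (-18 + v)/(2*v) (V(v) = (-18 + v)/((2*v)) = (-18 + v)*(1/(2*v)) = (-18 + v)/(2*v))
A = 8/7 (A = (-18 + (-4 - 10))/(2*(-4 - 10)) = (½)*(-18 - 14)/(-14) = (½)*(-1/14)*(-32) = 8/7 ≈ 1.1429)
g = 5/3 (g = √(81 + 19)/6 = √100/6 = (⅙)*10 = 5/3 ≈ 1.6667)
A + g = 8/7 + 5/3 = 59/21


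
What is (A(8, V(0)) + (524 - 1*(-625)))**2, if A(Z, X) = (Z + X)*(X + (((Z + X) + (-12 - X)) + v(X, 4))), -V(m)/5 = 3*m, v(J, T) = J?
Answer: 1247689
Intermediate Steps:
V(m) = -15*m
A(Z, X) = (X + Z)*(-12 + Z + 2*X) (A(Z, X) = (Z + X)*(X + (((Z + X) + (-12 - X)) + X)) = (X + Z)*(X + (((X + Z) + (-12 - X)) + X)) = (X + Z)*(X + ((-12 + Z) + X)) = (X + Z)*(X + (-12 + X + Z)) = (X + Z)*(-12 + Z + 2*X))
(A(8, V(0)) + (524 - 1*(-625)))**2 = ((8**2 - (-180)*0 - 12*8 + 2*(-15*0)**2 + 3*(-15*0)*8) + (524 - 1*(-625)))**2 = ((64 - 12*0 - 96 + 2*0**2 + 3*0*8) + (524 + 625))**2 = ((64 + 0 - 96 + 2*0 + 0) + 1149)**2 = ((64 + 0 - 96 + 0 + 0) + 1149)**2 = (-32 + 1149)**2 = 1117**2 = 1247689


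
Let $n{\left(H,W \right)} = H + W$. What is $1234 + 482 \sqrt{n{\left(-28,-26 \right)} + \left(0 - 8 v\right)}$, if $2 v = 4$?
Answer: $1234 + 482 i \sqrt{70} \approx 1234.0 + 4032.7 i$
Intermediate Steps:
$v = 2$ ($v = \frac{1}{2} \cdot 4 = 2$)
$1234 + 482 \sqrt{n{\left(-28,-26 \right)} + \left(0 - 8 v\right)} = 1234 + 482 \sqrt{\left(-28 - 26\right) + \left(0 - 16\right)} = 1234 + 482 \sqrt{-54 + \left(0 - 16\right)} = 1234 + 482 \sqrt{-54 - 16} = 1234 + 482 \sqrt{-70} = 1234 + 482 i \sqrt{70}$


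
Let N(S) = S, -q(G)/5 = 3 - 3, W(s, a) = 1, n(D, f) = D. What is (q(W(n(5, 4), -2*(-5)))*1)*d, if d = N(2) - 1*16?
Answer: 0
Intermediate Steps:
q(G) = 0 (q(G) = -5*(3 - 3) = -5*0 = 0)
d = -14 (d = 2 - 1*16 = 2 - 16 = -14)
(q(W(n(5, 4), -2*(-5)))*1)*d = (0*1)*(-14) = 0*(-14) = 0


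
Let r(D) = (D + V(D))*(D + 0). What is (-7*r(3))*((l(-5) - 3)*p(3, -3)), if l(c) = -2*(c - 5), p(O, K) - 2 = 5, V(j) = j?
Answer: -14994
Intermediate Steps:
p(O, K) = 7 (p(O, K) = 2 + 5 = 7)
l(c) = 10 - 2*c (l(c) = -2*(-5 + c) = 10 - 2*c)
r(D) = 2*D**2 (r(D) = (D + D)*(D + 0) = (2*D)*D = 2*D**2)
(-7*r(3))*((l(-5) - 3)*p(3, -3)) = (-14*3**2)*(((10 - 2*(-5)) - 3)*7) = (-14*9)*(((10 + 10) - 3)*7) = (-7*18)*((20 - 3)*7) = -2142*7 = -126*119 = -14994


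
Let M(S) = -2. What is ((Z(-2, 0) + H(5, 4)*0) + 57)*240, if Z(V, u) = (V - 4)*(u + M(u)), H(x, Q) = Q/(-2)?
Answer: 16560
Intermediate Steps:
H(x, Q) = -Q/2 (H(x, Q) = Q*(-½) = -Q/2)
Z(V, u) = (-4 + V)*(-2 + u) (Z(V, u) = (V - 4)*(u - 2) = (-4 + V)*(-2 + u))
((Z(-2, 0) + H(5, 4)*0) + 57)*240 = (((8 - 4*0 - 2*(-2) - 2*0) - ½*4*0) + 57)*240 = (((8 + 0 + 4 + 0) - 2*0) + 57)*240 = ((12 + 0) + 57)*240 = (12 + 57)*240 = 69*240 = 16560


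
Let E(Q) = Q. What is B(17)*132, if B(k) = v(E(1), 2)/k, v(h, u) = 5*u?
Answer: 1320/17 ≈ 77.647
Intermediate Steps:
B(k) = 10/k (B(k) = (5*2)/k = 10/k)
B(17)*132 = (10/17)*132 = 1320/17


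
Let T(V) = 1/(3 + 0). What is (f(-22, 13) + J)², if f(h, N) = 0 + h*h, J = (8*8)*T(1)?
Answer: 2298256/9 ≈ 2.5536e+5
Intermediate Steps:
T(V) = ⅓ (T(V) = 1/3 = ⅓)
J = 64/3 (J = (8*8)*(⅓) = 64*(⅓) = 64/3 ≈ 21.333)
f(h, N) = h² (f(h, N) = 0 + h² = h²)
(f(-22, 13) + J)² = ((-22)² + 64/3)² = (484 + 64/3)² = (1516/3)² = 2298256/9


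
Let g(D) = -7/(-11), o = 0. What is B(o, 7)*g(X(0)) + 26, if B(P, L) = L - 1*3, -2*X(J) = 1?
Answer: 314/11 ≈ 28.545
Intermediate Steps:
X(J) = -1/2 (X(J) = -1/2*1 = -1/2)
B(P, L) = -3 + L (B(P, L) = L - 3 = -3 + L)
g(D) = 7/11 (g(D) = -7*(-1/11) = 7/11)
B(o, 7)*g(X(0)) + 26 = (-3 + 7)*(7/11) + 26 = 4*(7/11) + 26 = 28/11 + 26 = 314/11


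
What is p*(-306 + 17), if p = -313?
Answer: 90457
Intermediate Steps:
p*(-306 + 17) = -313*(-306 + 17) = -313*(-289) = 90457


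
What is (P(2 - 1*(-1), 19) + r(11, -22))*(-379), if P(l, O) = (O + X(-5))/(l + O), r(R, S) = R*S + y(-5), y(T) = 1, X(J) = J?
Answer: 1002076/11 ≈ 91098.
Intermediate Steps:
r(R, S) = 1 + R*S (r(R, S) = R*S + 1 = 1 + R*S)
P(l, O) = (-5 + O)/(O + l) (P(l, O) = (O - 5)/(l + O) = (-5 + O)/(O + l))
(P(2 - 1*(-1), 19) + r(11, -22))*(-379) = ((-5 + 19)/(19 + (2 - 1*(-1))) + (1 + 11*(-22)))*(-379) = (14/(19 + (2 + 1)) + (1 - 242))*(-379) = (14/(19 + 3) - 241)*(-379) = (14/22 - 241)*(-379) = ((1/22)*14 - 241)*(-379) = (7/11 - 241)*(-379) = -2644/11*(-379) = 1002076/11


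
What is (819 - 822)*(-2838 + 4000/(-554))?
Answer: 2364378/277 ≈ 8535.7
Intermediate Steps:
(819 - 822)*(-2838 + 4000/(-554)) = -3*(-2838 + 4000*(-1/554)) = -3*(-2838 - 2000/277) = -3*(-788126/277) = 2364378/277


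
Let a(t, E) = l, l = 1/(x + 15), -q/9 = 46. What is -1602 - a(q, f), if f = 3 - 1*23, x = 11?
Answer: -41653/26 ≈ -1602.0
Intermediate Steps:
q = -414 (q = -9*46 = -414)
f = -20 (f = 3 - 23 = -20)
l = 1/26 (l = 1/(11 + 15) = 1/26 ≈ 0.038462)
a(t, E) = 1/26
-1602 - a(q, f) = -1602 - 1*1/26 = -1602 - 1/26 = -41653/26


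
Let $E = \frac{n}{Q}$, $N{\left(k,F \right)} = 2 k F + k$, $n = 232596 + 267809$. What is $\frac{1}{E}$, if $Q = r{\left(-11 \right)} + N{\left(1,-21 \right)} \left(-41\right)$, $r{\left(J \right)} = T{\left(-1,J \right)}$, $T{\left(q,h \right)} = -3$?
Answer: $\frac{1678}{500405} \approx 0.0033533$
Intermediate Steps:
$r{\left(J \right)} = -3$
$n = 500405$
$N{\left(k,F \right)} = k + 2 F k$ ($N{\left(k,F \right)} = 2 F k + k = k + 2 F k$)
$Q = 1678$ ($Q = -3 + 1 \left(1 + 2 \left(-21\right)\right) \left(-41\right) = -3 + 1 \left(1 - 42\right) \left(-41\right) = -3 + 1 \left(-41\right) \left(-41\right) = -3 - -1681 = -3 + 1681 = 1678$)
$E = \frac{500405}{1678} \approx 298.22$
$\frac{1}{E} = \frac{1}{\frac{500405}{1678}} = \frac{1678}{500405}$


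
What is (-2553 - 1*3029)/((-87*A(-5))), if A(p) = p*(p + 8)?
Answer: -5582/1305 ≈ -4.2774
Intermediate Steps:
A(p) = p*(8 + p)
(-2553 - 1*3029)/((-87*A(-5))) = (-2553 - 1*3029)/((-(-435)*(8 - 5))) = (-2553 - 3029)/((-(-435)*3)) = -5582/((-87*(-15))) = -5582/1305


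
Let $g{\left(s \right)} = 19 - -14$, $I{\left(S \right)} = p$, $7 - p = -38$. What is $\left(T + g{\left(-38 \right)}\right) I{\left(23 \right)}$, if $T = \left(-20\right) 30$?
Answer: $-25515$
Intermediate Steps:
$p = 45$ ($p = 7 - -38 = 7 + 38 = 45$)
$I{\left(S \right)} = 45$
$g{\left(s \right)} = 33$ ($g{\left(s \right)} = 19 + 14 = 33$)
$T = -600$
$\left(T + g{\left(-38 \right)}\right) I{\left(23 \right)} = \left(-600 + 33\right) 45 = \left(-567\right) 45 = -25515$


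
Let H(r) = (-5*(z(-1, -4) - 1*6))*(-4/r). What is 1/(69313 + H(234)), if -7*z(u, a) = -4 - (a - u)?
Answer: 819/56766937 ≈ 1.4427e-5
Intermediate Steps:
z(u, a) = 4/7 - u/7 + a/7 (z(u, a) = -(-4 - (a - u))/7 = -(-4 + (u - a))/7 = -(-4 + u - a)/7 = 4/7 - u/7 + a/7)
H(r) = -820/(7*r) (H(r) = (-5*((4/7 - ⅐*(-1) + (⅐)*(-4)) - 1*6))*(-4/r) = (-5*((4/7 + ⅐ - 4/7) - 6))*(-4/r) = (-5*(⅐ - 6))*(-4/r) = (-5*(-41/7))*(-4/r) = 205*(-4/r)/7 = -820/(7*r))
1/(69313 + H(234)) = 1/(69313 - 820/7/234) = 1/(69313 - 820/7*1/234) = 1/(69313 - 410/819) = 1/(56766937/819) = 819/56766937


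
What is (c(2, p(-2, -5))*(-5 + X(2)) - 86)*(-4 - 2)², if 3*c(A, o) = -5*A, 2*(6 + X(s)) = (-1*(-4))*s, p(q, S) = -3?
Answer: -2256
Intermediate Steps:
X(s) = -6 + 2*s (X(s) = -6 + ((-1*(-4))*s)/2 = -6 + (4*s)/2 = -6 + 2*s)
c(A, o) = -5*A/3 (c(A, o) = (-5*A)/3 = -5*A/3)
(c(2, p(-2, -5))*(-5 + X(2)) - 86)*(-4 - 2)² = ((-5/3*2)*(-5 + (-6 + 2*2)) - 86)*(-4 - 2)² = (-10*(-5 + (-6 + 4))/3 - 86)*(-6)² = (-10*(-5 - 2)/3 - 86)*36 = (-10/3*(-7) - 86)*36 = (70/3 - 86)*36 = -188/3*36 = -2256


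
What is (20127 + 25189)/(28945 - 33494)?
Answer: -45316/4549 ≈ -9.9617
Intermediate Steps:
(20127 + 25189)/(28945 - 33494) = 45316/(-4549) = 45316*(-1/4549) = -45316/4549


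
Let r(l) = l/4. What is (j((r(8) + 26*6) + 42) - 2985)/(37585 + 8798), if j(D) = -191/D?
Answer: -597191/9276600 ≈ -0.064376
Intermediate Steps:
r(l) = l/4 (r(l) = l*(1/4) = l/4)
(j((r(8) + 26*6) + 42) - 2985)/(37585 + 8798) = (-191/(((1/4)*8 + 26*6) + 42) - 2985)/(37585 + 8798) = (-191/((2 + 156) + 42) - 2985)/46383 = (-191/(158 + 42) - 2985)*(1/46383) = (-191/200 - 2985)*(1/46383) = -597191/200*1/46383 = -597191/9276600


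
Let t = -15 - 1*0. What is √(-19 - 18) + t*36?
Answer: -540 + I*√37 ≈ -540.0 + 6.0828*I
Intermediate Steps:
t = -15 (t = -15 + 0 = -15)
√(-19 - 18) + t*36 = √(-19 - 18) - 15*36 = √(-37) - 540 = I*√37 - 540 = -540 + I*√37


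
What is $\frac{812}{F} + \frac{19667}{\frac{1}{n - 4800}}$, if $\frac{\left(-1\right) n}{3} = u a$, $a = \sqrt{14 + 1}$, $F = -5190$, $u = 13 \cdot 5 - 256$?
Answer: $- \frac{244972152406}{2595} + 11269191 \sqrt{15} \approx -5.0756 \cdot 10^{7}$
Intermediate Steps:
$u = -191$ ($u = 65 - 256 = -191$)
$a = \sqrt{15} \approx 3.873$
$n = 573 \sqrt{15}$ ($n = - 3 \left(- 191 \sqrt{15}\right) = 573 \sqrt{15} \approx 2219.2$)
$\frac{812}{F} + \frac{19667}{\frac{1}{n - 4800}} = \frac{812}{-5190} + \frac{19667}{\frac{1}{573 \sqrt{15} - 4800}} = 812 \left(- \frac{1}{5190}\right) + \frac{19667}{\frac{1}{-4800 + 573 \sqrt{15}}} = - \frac{406}{2595} + 19667 \left(-4800 + 573 \sqrt{15}\right) = - \frac{406}{2595} - \left(94401600 - 11269191 \sqrt{15}\right) = - \frac{244972152406}{2595} + 11269191 \sqrt{15}$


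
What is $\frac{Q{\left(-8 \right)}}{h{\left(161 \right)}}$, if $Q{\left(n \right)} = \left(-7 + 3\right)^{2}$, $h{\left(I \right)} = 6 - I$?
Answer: $- \frac{16}{155} \approx -0.10323$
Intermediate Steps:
$Q{\left(n \right)} = 16$ ($Q{\left(n \right)} = \left(-4\right)^{2} = 16$)
$\frac{Q{\left(-8 \right)}}{h{\left(161 \right)}} = \frac{16}{6 - 161} = \frac{16}{-155} = 16 \left(- \frac{1}{155}\right) = - \frac{16}{155}$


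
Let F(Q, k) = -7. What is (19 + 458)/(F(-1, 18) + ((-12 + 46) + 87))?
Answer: 159/38 ≈ 4.1842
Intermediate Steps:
(19 + 458)/(F(-1, 18) + ((-12 + 46) + 87)) = (19 + 458)/(-7 + ((-12 + 46) + 87)) = 477/(-7 + (34 + 87)) = 477/(-7 + 121) = 477/114 = 477*(1/114) = 159/38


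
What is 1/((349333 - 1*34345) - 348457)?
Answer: -1/33469 ≈ -2.9878e-5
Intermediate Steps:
1/((349333 - 1*34345) - 348457) = 1/((349333 - 34345) - 348457) = 1/(314988 - 348457) = 1/(-33469) = -1/33469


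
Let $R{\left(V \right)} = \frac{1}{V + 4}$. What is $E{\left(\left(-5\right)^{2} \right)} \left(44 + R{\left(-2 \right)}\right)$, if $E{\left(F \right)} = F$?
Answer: $\frac{2225}{2} \approx 1112.5$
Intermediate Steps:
$R{\left(V \right)} = \frac{1}{4 + V}$
$E{\left(\left(-5\right)^{2} \right)} \left(44 + R{\left(-2 \right)}\right) = \left(-5\right)^{2} \left(44 + \frac{1}{4 - 2}\right) = 25 \left(44 + \frac{1}{2}\right) = 25 \cdot \frac{89}{2} = \frac{2225}{2}$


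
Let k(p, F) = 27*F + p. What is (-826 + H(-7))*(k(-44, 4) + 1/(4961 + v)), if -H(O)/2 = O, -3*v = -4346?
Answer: -142756444/2747 ≈ -51968.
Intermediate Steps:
v = 4346/3 (v = -⅓*(-4346) = 4346/3 ≈ 1448.7)
k(p, F) = p + 27*F
H(O) = -2*O
(-826 + H(-7))*(k(-44, 4) + 1/(4961 + v)) = (-826 - 2*(-7))*((-44 + 27*4) + 1/(4961 + 4346/3)) = (-826 + 14)*((-44 + 108) + 1/(19229/3)) = -812*(64 + 3/19229) = -812*1230659/19229 = -142756444/2747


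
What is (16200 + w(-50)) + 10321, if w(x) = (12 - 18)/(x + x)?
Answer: 1326053/50 ≈ 26521.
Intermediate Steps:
w(x) = -3/x (w(x) = -6*1/(2*x) = -3/x)
(16200 + w(-50)) + 10321 = (16200 - 3/(-50)) + 10321 = (16200 - 3*(-1/50)) + 10321 = (16200 + 3/50) + 10321 = 810003/50 + 10321 = 1326053/50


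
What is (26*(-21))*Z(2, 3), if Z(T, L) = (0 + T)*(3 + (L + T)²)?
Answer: -30576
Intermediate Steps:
Z(T, L) = T*(3 + (L + T)²)
(26*(-21))*Z(2, 3) = (26*(-21))*(2*(3 + (3 + 2)²)) = -1092*(3 + 5²) = -1092*(3 + 25) = -1092*28 = -546*56 = -30576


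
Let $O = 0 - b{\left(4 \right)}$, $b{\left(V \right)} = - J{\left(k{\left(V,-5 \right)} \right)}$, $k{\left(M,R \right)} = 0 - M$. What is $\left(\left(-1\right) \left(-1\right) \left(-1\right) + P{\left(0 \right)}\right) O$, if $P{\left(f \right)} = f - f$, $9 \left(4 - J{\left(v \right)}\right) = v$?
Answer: $- \frac{40}{9} \approx -4.4444$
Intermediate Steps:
$k{\left(M,R \right)} = - M$
$J{\left(v \right)} = 4 - \frac{v}{9}$
$b{\left(V \right)} = -4 - \frac{V}{9}$ ($b{\left(V \right)} = - (4 - \frac{\left(-1\right) V}{9}) = - (4 + \frac{V}{9}) = -4 - \frac{V}{9}$)
$P{\left(f \right)} = 0$
$O = \frac{40}{9}$ ($O = 0 - \left(-4 - \frac{4}{9}\right) = 0 - - \frac{40}{9} = 0 + \frac{40}{9} = \frac{40}{9} \approx 4.4444$)
$\left(\left(-1\right) \left(-1\right) \left(-1\right) + P{\left(0 \right)}\right) O = \left(\left(-1\right) \left(-1\right) \left(-1\right) + 0\right) \frac{40}{9} = \left(1 \left(-1\right) + 0\right) \frac{40}{9} = \left(-1 + 0\right) \frac{40}{9} = \left(-1\right) \frac{40}{9} = - \frac{40}{9}$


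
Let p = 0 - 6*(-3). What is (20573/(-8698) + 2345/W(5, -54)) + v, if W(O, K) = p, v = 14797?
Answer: 584176001/39141 ≈ 14925.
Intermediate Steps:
p = 18 (p = 0 + 18 = 18)
W(O, K) = 18
(20573/(-8698) + 2345/W(5, -54)) + v = (20573/(-8698) + 2345/18) + 14797 = (20573*(-1/8698) + 2345*(1/18)) + 14797 = (-20573/8698 + 2345/18) + 14797 = 5006624/39141 + 14797 = 584176001/39141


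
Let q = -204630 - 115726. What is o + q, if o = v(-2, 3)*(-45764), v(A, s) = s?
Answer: -457648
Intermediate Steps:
q = -320356
o = -137292 (o = 3*(-45764) = -137292)
o + q = -137292 - 320356 = -457648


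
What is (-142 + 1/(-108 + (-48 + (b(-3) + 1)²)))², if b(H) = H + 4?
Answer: 465912225/23104 ≈ 20166.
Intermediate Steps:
b(H) = 4 + H
(-142 + 1/(-108 + (-48 + (b(-3) + 1)²)))² = (-142 + 1/(-108 + (-48 + ((4 - 3) + 1)²)))² = (-142 + 1/(-108 + (-48 + (1 + 1)²)))² = (-142 + 1/(-108 + (-48 + 2²)))² = (-142 + 1/(-108 + (-48 + 4)))² = (-142 + 1/(-108 - 44))² = (-142 + 1/(-152))² = (-142 - 1/152)² = (-21585/152)² = 465912225/23104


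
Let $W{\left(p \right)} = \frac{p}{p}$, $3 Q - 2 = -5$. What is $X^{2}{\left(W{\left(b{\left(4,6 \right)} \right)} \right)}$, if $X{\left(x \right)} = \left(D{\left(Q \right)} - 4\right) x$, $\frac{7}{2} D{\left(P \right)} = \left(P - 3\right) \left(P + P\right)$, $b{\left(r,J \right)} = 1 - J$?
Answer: $\frac{144}{49} \approx 2.9388$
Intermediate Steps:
$Q = -1$ ($Q = \frac{2}{3} + \frac{1}{3} \left(-5\right) = \frac{2}{3} - \frac{5}{3} = -1$)
$D{\left(P \right)} = \frac{4 P \left(-3 + P\right)}{7}$ ($D{\left(P \right)} = \frac{2 \left(P - 3\right) \left(P + P\right)}{7} = \frac{2 \left(-3 + P\right) 2 P}{7} = \frac{2 \cdot 2 P \left(-3 + P\right)}{7} = \frac{4 P \left(-3 + P\right)}{7}$)
$W{\left(p \right)} = 1$
$X{\left(x \right)} = - \frac{12 x}{7}$ ($X{\left(x \right)} = \left(\frac{4}{7} \left(-1\right) \left(-3 - 1\right) - 4\right) x = \left(\frac{4}{7} \left(-1\right) \left(-4\right) - 4\right) x = \left(\frac{16}{7} - 4\right) x = - \frac{12 x}{7}$)
$X^{2}{\left(W{\left(b{\left(4,6 \right)} \right)} \right)} = \left(\left(- \frac{12}{7}\right) 1\right)^{2} = \left(- \frac{12}{7}\right)^{2} = \frac{144}{49}$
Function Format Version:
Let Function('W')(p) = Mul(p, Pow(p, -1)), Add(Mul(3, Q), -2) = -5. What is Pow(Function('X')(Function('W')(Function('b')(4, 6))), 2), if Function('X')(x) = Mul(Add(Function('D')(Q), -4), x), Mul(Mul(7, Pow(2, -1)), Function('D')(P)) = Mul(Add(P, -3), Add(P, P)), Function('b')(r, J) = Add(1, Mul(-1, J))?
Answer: Rational(144, 49) ≈ 2.9388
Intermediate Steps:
Q = -1 (Q = Add(Rational(2, 3), Mul(Rational(1, 3), -5)) = Add(Rational(2, 3), Rational(-5, 3)) = -1)
Function('D')(P) = Mul(Rational(4, 7), P, Add(-3, P)) (Function('D')(P) = Mul(Rational(2, 7), Mul(Add(P, -3), Add(P, P))) = Mul(Rational(2, 7), Mul(Add(-3, P), Mul(2, P))) = Mul(Rational(2, 7), Mul(2, P, Add(-3, P))) = Mul(Rational(4, 7), P, Add(-3, P)))
Function('W')(p) = 1
Function('X')(x) = Mul(Rational(-12, 7), x) (Function('X')(x) = Mul(Add(Mul(Rational(4, 7), -1, Add(-3, -1)), -4), x) = Mul(Add(Mul(Rational(4, 7), -1, -4), -4), x) = Mul(Add(Rational(16, 7), -4), x) = Mul(Rational(-12, 7), x))
Pow(Function('X')(Function('W')(Function('b')(4, 6))), 2) = Pow(Mul(Rational(-12, 7), 1), 2) = Pow(Rational(-12, 7), 2) = Rational(144, 49)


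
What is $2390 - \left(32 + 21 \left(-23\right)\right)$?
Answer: $2841$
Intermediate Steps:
$2390 - \left(32 + 21 \left(-23\right)\right) = 2390 - \left(32 - 483\right) = 2390 - -451 = 2390 + 451 = 2841$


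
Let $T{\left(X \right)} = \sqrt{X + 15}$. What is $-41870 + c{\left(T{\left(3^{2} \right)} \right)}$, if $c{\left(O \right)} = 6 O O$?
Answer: $-41726$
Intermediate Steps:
$T{\left(X \right)} = \sqrt{15 + X}$
$c{\left(O \right)} = 6 O^{2}$
$-41870 + c{\left(T{\left(3^{2} \right)} \right)} = -41870 + 6 \left(\sqrt{15 + 3^{2}}\right)^{2} = -41870 + 6 \left(\sqrt{15 + 9}\right)^{2} = -41870 + 6 \left(\sqrt{24}\right)^{2} = -41870 + 6 \left(2 \sqrt{6}\right)^{2} = -41870 + 6 \cdot 24 = -41870 + 144 = -41726$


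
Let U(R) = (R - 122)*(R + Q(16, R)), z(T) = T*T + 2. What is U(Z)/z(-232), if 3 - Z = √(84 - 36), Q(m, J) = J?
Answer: -103/8971 + 464*√3/26913 ≈ 0.018380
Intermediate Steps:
z(T) = 2 + T² (z(T) = T² + 2 = 2 + T²)
Z = 3 - 4*√3 (Z = 3 - √(84 - 36) = 3 - √48 = 3 - 4*√3 ≈ -3.9282)
U(R) = 2*R*(-122 + R) (U(R) = (R - 122)*(R + R) = (-122 + R)*(2*R) = 2*R*(-122 + R))
U(Z)/z(-232) = (2*(3 - 4*√3)*(-122 + (3 - 4*√3)))/(2 + (-232)²) = (2*(3 - 4*√3)*(-119 - 4*√3))/(2 + 53824) = (2*(-119 - 4*√3)*(3 - 4*√3))/53826 = (2*(-119 - 4*√3)*(3 - 4*√3))*(1/53826) = (-119 - 4*√3)*(3 - 4*√3)/26913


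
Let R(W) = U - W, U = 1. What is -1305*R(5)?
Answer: 5220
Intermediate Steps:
R(W) = 1 - W
-1305*R(5) = -1305*(1 - 1*5) = -1305*(1 - 5) = -1305*(-4) = 5220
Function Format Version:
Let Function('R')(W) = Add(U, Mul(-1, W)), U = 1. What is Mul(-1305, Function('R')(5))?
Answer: 5220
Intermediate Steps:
Function('R')(W) = Add(1, Mul(-1, W))
Mul(-1305, Function('R')(5)) = Mul(-1305, Add(1, Mul(-1, 5))) = Mul(-1305, Add(1, -5)) = Mul(-1305, -4) = 5220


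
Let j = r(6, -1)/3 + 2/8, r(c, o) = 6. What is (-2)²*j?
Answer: 9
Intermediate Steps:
j = 9/4 (j = 6/3 + 2/8 = 6*(⅓) + 2*(⅛) = 2 + ¼ = 9/4 ≈ 2.2500)
(-2)²*j = (-2)²*(9/4) = 4*(9/4) = 9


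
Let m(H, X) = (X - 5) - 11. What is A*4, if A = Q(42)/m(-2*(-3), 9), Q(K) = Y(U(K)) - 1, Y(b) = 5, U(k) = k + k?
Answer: -16/7 ≈ -2.2857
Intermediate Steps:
U(k) = 2*k
Q(K) = 4 (Q(K) = 5 - 1 = 4)
m(H, X) = -16 + X (m(H, X) = (-5 + X) - 11 = -16 + X)
A = -4/7 (A = 4/(-16 + 9) = 4/(-7) = 4*(-⅐) = -4/7 ≈ -0.57143)
A*4 = -4/7*4 = -16/7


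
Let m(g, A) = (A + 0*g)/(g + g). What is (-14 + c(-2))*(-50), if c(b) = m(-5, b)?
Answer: 690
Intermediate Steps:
m(g, A) = A/(2*g) (m(g, A) = (A + 0)/((2*g)) = A*(1/(2*g)) = A/(2*g))
c(b) = -b/10 (c(b) = (½)*b/(-5) = (½)*b*(-⅕) = -b/10)
(-14 + c(-2))*(-50) = (-14 - ⅒*(-2))*(-50) = (-14 + ⅕)*(-50) = -69/5*(-50) = 690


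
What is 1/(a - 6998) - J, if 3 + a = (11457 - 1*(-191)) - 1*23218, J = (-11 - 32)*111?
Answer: 88639382/18571 ≈ 4773.0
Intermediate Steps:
J = -4773 (J = -43*111 = -4773)
a = -11573 (a = -3 + ((11457 - 1*(-191)) - 1*23218) = -3 + ((11457 + 191) - 23218) = -3 + (11648 - 23218) = -3 - 11570 = -11573)
1/(a - 6998) - J = 1/(-11573 - 6998) - 1*(-4773) = 1/(-18571) + 4773 = -1/18571 + 4773 = 88639382/18571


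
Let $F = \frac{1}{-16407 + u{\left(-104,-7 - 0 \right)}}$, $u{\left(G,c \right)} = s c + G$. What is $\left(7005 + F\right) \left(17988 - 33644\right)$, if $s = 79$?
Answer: $- \frac{233926705283}{2133} \approx -1.0967 \cdot 10^{8}$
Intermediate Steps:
$u{\left(G,c \right)} = G + 79 c$ ($u{\left(G,c \right)} = 79 c + G = G + 79 c$)
$F = - \frac{1}{17064}$ ($F = \frac{1}{-16407 + \left(-104 + 79 \left(-7 - 0\right)\right)} = \frac{1}{-16407 + \left(-104 + 79 \left(-7 + 0\right)\right)} = \frac{1}{-16407 + \left(-104 + 79 \left(-7\right)\right)} = \frac{1}{-16407 - 657} = \frac{1}{-17064} = - \frac{1}{17064} \approx -5.8603 \cdot 10^{-5}$)
$\left(7005 + F\right) \left(17988 - 33644\right) = \left(7005 - \frac{1}{17064}\right) \left(17988 - 33644\right) = \frac{119533319 \left(17988 - 33644\right)}{17064} = \frac{119533319}{17064} \left(-15656\right) = - \frac{233926705283}{2133}$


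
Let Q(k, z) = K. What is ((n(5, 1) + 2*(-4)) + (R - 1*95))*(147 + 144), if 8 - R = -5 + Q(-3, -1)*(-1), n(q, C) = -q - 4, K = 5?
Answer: -27354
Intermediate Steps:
Q(k, z) = 5
n(q, C) = -4 - q
R = 18 (R = 8 - (-5 + 5*(-1)) = 8 - (-5 - 5) = 8 - 1*(-10) = 8 + 10 = 18)
((n(5, 1) + 2*(-4)) + (R - 1*95))*(147 + 144) = (((-4 - 1*5) + 2*(-4)) + (18 - 1*95))*(147 + 144) = (((-4 - 5) - 8) + (18 - 95))*291 = ((-9 - 8) - 77)*291 = (-17 - 77)*291 = -94*291 = -27354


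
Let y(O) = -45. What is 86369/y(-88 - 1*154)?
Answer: -86369/45 ≈ -1919.3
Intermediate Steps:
86369/y(-88 - 1*154) = 86369/(-45) = 86369*(-1/45) = -86369/45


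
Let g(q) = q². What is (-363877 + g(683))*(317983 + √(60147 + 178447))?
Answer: 32628871596 + 102612*√238594 ≈ 3.2679e+10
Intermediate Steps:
(-363877 + g(683))*(317983 + √(60147 + 178447)) = (-363877 + 683²)*(317983 + √(60147 + 178447)) = (-363877 + 466489)*(317983 + √238594) = 102612*(317983 + √238594) = 32628871596 + 102612*√238594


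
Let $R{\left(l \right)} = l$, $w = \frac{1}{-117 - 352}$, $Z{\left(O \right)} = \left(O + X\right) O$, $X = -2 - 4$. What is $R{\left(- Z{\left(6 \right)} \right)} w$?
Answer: $0$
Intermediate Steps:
$X = -6$ ($X = -2 - 4 = -6$)
$Z{\left(O \right)} = O \left(-6 + O\right)$ ($Z{\left(O \right)} = \left(O - 6\right) O = \left(-6 + O\right) O = O \left(-6 + O\right)$)
$w = - \frac{1}{469}$ ($w = \frac{1}{-469} = - \frac{1}{469} \approx -0.0021322$)
$R{\left(- Z{\left(6 \right)} \right)} w = - 6 \left(-6 + 6\right) \left(- \frac{1}{469}\right) = - 6 \cdot 0 \left(- \frac{1}{469}\right) = \left(-1\right) 0 \left(- \frac{1}{469}\right) = 0 \left(- \frac{1}{469}\right) = 0$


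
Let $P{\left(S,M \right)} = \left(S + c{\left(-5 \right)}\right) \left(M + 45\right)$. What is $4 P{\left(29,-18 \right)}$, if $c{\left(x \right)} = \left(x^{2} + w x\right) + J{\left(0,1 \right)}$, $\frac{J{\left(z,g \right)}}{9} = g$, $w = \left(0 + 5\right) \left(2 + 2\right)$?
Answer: $-3996$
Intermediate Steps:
$w = 20$ ($w = 5 \cdot 4 = 20$)
$J{\left(z,g \right)} = 9 g$
$c{\left(x \right)} = 9 + x^{2} + 20 x$ ($c{\left(x \right)} = \left(x^{2} + 20 x\right) + 9 \cdot 1 = \left(x^{2} + 20 x\right) + 9 = 9 + x^{2} + 20 x$)
$P{\left(S,M \right)} = \left(-66 + S\right) \left(45 + M\right)$ ($P{\left(S,M \right)} = \left(S + \left(9 + \left(-5\right)^{2} + 20 \left(-5\right)\right)\right) \left(M + 45\right) = \left(S + \left(9 + 25 - 100\right)\right) \left(45 + M\right) = \left(S - 66\right) \left(45 + M\right) = \left(-66 + S\right) \left(45 + M\right)$)
$4 P{\left(29,-18 \right)} = 4 \left(-2970 - -1188 + 45 \cdot 29 - 522\right) = 4 \left(-2970 + 1188 + 1305 - 522\right) = 4 \left(-999\right) = -3996$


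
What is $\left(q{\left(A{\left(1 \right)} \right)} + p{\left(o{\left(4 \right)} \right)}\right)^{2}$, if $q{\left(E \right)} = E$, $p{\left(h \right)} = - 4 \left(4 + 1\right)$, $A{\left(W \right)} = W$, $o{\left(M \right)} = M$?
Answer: $361$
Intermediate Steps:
$p{\left(h \right)} = -20$ ($p{\left(h \right)} = \left(-4\right) 5 = -20$)
$\left(q{\left(A{\left(1 \right)} \right)} + p{\left(o{\left(4 \right)} \right)}\right)^{2} = \left(1 - 20\right)^{2} = \left(-19\right)^{2} = 361$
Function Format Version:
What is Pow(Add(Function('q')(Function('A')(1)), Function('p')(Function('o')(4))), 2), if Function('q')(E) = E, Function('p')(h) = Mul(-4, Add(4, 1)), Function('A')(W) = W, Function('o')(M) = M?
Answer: 361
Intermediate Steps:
Function('p')(h) = -20 (Function('p')(h) = Mul(-4, 5) = -20)
Pow(Add(Function('q')(Function('A')(1)), Function('p')(Function('o')(4))), 2) = Pow(Add(1, -20), 2) = Pow(-19, 2) = 361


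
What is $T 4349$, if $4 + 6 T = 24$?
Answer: $\frac{43490}{3} \approx 14497.0$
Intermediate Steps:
$T = \frac{10}{3}$ ($T = - \frac{2}{3} + \frac{1}{6} \cdot 24 = - \frac{2}{3} + 4 = \frac{10}{3} \approx 3.3333$)
$T 4349 = \frac{10}{3} \cdot 4349 = \frac{43490}{3}$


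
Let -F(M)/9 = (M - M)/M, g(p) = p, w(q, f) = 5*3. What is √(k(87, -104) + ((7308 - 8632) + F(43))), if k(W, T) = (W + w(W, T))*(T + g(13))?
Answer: I*√10606 ≈ 102.99*I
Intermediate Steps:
w(q, f) = 15
F(M) = 0 (F(M) = -9*(M - M)/M = -0/M = -9*0 = 0)
k(W, T) = (13 + T)*(15 + W) (k(W, T) = (W + 15)*(T + 13) = (15 + W)*(13 + T) = (13 + T)*(15 + W))
√(k(87, -104) + ((7308 - 8632) + F(43))) = √((195 + 13*87 + 15*(-104) - 104*87) + ((7308 - 8632) + 0)) = √((195 + 1131 - 1560 - 9048) + (-1324 + 0)) = √(-9282 - 1324) = √(-10606) = I*√10606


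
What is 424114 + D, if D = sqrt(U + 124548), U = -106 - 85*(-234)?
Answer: 424114 + 2*sqrt(36083) ≈ 4.2449e+5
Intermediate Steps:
U = 19784 (U = -106 + 19890 = 19784)
D = 2*sqrt(36083) (D = sqrt(19784 + 124548) = sqrt(144332) = 2*sqrt(36083) ≈ 379.91)
424114 + D = 424114 + 2*sqrt(36083)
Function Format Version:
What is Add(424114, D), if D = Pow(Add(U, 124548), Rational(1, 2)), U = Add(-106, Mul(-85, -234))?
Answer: Add(424114, Mul(2, Pow(36083, Rational(1, 2)))) ≈ 4.2449e+5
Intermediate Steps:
U = 19784 (U = Add(-106, 19890) = 19784)
D = Mul(2, Pow(36083, Rational(1, 2))) (D = Pow(Add(19784, 124548), Rational(1, 2)) = Pow(144332, Rational(1, 2)) = Mul(2, Pow(36083, Rational(1, 2))) ≈ 379.91)
Add(424114, D) = Add(424114, Mul(2, Pow(36083, Rational(1, 2))))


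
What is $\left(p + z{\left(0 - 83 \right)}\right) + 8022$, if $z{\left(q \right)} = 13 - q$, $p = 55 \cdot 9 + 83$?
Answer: $8696$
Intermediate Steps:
$p = 578$ ($p = 495 + 83 = 578$)
$\left(p + z{\left(0 - 83 \right)}\right) + 8022 = \left(578 + \left(13 - \left(0 - 83\right)\right)\right) + 8022 = \left(578 + \left(13 - -83\right)\right) + 8022 = \left(578 + \left(13 + 83\right)\right) + 8022 = \left(578 + 96\right) + 8022 = 674 + 8022 = 8696$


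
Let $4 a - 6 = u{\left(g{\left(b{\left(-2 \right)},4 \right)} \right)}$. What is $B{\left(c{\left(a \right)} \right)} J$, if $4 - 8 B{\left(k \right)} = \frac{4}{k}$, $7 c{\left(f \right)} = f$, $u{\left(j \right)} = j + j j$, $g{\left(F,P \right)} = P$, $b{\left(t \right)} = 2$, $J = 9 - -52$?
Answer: $- \frac{61}{26} \approx -2.3462$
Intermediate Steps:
$J = 61$ ($J = 9 + 52 = 61$)
$u{\left(j \right)} = j + j^{2}$
$a = \frac{13}{2}$ ($a = \frac{3}{2} + \frac{4 \left(1 + 4\right)}{4} = \frac{3}{2} + \frac{4 \cdot 5}{4} = \frac{3}{2} + \frac{1}{4} \cdot 20 = \frac{3}{2} + 5 = \frac{13}{2} \approx 6.5$)
$c{\left(f \right)} = \frac{f}{7}$
$B{\left(k \right)} = \frac{1}{2} - \frac{1}{2 k}$ ($B{\left(k \right)} = \frac{1}{2} - \frac{4 \frac{1}{k}}{8} = \frac{1}{2} - \frac{1}{2 k}$)
$B{\left(c{\left(a \right)} \right)} J = \frac{-1 + \frac{1}{7} \cdot \frac{13}{2}}{2 \cdot \frac{1}{7} \cdot \frac{13}{2}} \cdot 61 = \frac{-1 + \frac{13}{14}}{2 \cdot \frac{13}{14}} \cdot 61 = \frac{1}{2} \cdot \frac{14}{13} \left(- \frac{1}{14}\right) 61 = \left(- \frac{1}{26}\right) 61 = - \frac{61}{26}$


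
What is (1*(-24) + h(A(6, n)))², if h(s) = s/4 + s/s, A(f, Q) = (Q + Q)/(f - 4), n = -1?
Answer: 8649/16 ≈ 540.56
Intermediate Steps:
A(f, Q) = 2*Q/(-4 + f) (A(f, Q) = (2*Q)/(-4 + f) = 2*Q/(-4 + f))
h(s) = 1 + s/4 (h(s) = s*(¼) + 1 = s/4 + 1 = 1 + s/4)
(1*(-24) + h(A(6, n)))² = (1*(-24) + (1 + (2*(-1)/(-4 + 6))/4))² = (-24 + (1 + (2*(-1)/2)/4))² = (-24 + (1 + (2*(-1)*(½))/4))² = (-24 + (1 + (¼)*(-1)))² = (-24 + (1 - ¼))² = (-24 + ¾)² = (-93/4)² = 8649/16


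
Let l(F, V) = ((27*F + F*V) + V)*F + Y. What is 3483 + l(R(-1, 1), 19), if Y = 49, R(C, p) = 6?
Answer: 5302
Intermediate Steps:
l(F, V) = 49 + F*(V + 27*F + F*V) (l(F, V) = ((27*F + F*V) + V)*F + 49 = (V + 27*F + F*V)*F + 49 = F*(V + 27*F + F*V) + 49 = 49 + F*(V + 27*F + F*V))
3483 + l(R(-1, 1), 19) = 3483 + (49 + 27*6² + 6*19 + 19*6²) = 3483 + (49 + 27*36 + 114 + 19*36) = 3483 + (49 + 972 + 114 + 684) = 3483 + 1819 = 5302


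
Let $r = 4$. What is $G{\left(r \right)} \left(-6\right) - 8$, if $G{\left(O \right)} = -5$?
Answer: $22$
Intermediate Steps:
$G{\left(r \right)} \left(-6\right) - 8 = \left(-5\right) \left(-6\right) - 8 = 30 - 8 = 22$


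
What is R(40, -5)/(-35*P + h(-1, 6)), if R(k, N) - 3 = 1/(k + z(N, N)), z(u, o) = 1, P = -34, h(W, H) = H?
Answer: 31/12259 ≈ 0.0025288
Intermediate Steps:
R(k, N) = 3 + 1/(1 + k) (R(k, N) = 3 + 1/(k + 1) = 3 + 1/(1 + k))
R(40, -5)/(-35*P + h(-1, 6)) = ((4 + 3*40)/(1 + 40))/(-35*(-34) + 6) = ((4 + 120)/41)/(1190 + 6) = ((1/41)*124)/1196 = (124/41)*(1/1196) = 31/12259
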